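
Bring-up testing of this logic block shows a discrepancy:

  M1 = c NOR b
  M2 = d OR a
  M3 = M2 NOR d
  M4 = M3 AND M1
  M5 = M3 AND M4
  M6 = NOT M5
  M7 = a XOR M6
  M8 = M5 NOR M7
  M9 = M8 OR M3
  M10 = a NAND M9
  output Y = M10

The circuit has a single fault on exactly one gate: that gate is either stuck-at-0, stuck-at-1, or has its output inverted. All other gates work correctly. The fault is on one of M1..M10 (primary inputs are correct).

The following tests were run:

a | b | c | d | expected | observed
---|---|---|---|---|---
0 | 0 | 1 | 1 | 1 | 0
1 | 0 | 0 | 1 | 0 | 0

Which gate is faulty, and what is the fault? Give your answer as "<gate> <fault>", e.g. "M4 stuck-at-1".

Fault-free values for test 1 (a=0, b=0, c=1, d=1): M1=0, M2=1, M3=0, M4=0, M5=0, M6=1, M7=1, M8=0, M9=0, M10=1, giving Y=1. Observed 0.
Test 1: faults giving observed 0 are {M10 stuck-at-0, M10 inverted output}.
Test 2 (a=1, b=0, c=0, d=1): fault-free M1=1, M2=1, M3=0, M4=0, M5=0, M6=1, M7=0, M8=1, M9=1, M10=0 → 0; observed 0. Eliminates M10 inverted output.
Only M10 stuck-at-0 is consistent with every test.

M10 stuck-at-0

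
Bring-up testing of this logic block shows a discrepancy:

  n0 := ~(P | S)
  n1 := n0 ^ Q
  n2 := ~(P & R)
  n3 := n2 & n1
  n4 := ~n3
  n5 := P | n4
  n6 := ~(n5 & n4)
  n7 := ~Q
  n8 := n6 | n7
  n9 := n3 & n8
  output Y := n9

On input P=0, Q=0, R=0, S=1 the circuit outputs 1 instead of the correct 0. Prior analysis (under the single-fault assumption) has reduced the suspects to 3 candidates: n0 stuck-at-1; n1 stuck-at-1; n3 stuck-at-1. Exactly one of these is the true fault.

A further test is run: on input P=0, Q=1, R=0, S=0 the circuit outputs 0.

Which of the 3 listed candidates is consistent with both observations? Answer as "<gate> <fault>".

n0 stuck-at-1

Evaluate each candidate on input P=0, Q=1, R=0, S=0:
  n0 stuck-at-1: n0=1 [stuck-at-1], n1=0, n2=1, n3=0, n4=1, n5=1, n6=0, n7=0, n8=0, n9=0 → 0 — matches
  n1 stuck-at-1: n0=1, n1=1 [stuck-at-1], n2=1, n3=1, n4=0, n5=0, n6=1, n7=0, n8=1, n9=1 → 1 — eliminated
  n3 stuck-at-1: n0=1, n1=0, n2=1, n3=1 [stuck-at-1], n4=0, n5=0, n6=1, n7=0, n8=1, n9=1 → 1 — eliminated
Only n0 stuck-at-1 reproduces the observed 0.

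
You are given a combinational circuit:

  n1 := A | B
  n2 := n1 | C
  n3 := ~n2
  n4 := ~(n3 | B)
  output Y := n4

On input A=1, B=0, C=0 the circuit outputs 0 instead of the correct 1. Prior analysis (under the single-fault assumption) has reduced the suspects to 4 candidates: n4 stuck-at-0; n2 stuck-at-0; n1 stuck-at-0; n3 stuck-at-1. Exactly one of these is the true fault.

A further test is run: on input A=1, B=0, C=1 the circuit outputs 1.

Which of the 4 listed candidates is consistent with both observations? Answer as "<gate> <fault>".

Evaluate each candidate on input A=1, B=0, C=1:
  n4 stuck-at-0: n1=1, n2=1, n3=0, n4=0 [stuck-at-0] → 0 — eliminated
  n2 stuck-at-0: n1=1, n2=0 [stuck-at-0], n3=1, n4=0 → 0 — eliminated
  n1 stuck-at-0: n1=0 [stuck-at-0], n2=1, n3=0, n4=1 → 1 — matches
  n3 stuck-at-1: n1=1, n2=1, n3=1 [stuck-at-1], n4=0 → 0 — eliminated
Only n1 stuck-at-0 reproduces the observed 1.

n1 stuck-at-0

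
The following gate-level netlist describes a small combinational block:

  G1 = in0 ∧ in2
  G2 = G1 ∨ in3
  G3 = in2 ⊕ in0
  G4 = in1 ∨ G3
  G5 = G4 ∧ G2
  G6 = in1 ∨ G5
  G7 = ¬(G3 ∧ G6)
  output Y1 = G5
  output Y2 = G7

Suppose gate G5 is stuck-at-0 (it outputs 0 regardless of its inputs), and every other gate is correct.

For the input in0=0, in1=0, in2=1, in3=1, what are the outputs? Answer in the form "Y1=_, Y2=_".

Y1=0, Y2=1

Propagate with G5 forced: G1=0, G2=1, G3=1, G4=1, G5=0 [stuck-at-0], G6=0, G7=1.
So the outputs are Y1=0, Y2=1. (Without the fault they would be Y1=1, Y2=0.)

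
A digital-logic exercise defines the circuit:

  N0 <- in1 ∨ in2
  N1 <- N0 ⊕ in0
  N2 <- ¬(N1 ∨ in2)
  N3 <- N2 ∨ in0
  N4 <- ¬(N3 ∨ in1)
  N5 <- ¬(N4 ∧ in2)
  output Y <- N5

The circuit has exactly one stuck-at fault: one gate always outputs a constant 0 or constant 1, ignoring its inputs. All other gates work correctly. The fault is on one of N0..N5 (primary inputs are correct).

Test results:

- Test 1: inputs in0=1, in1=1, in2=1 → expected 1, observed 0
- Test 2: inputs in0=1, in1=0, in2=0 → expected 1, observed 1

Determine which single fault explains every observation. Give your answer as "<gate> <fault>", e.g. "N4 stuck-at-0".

N4 stuck-at-1

Fault-free values for test 1 (in0=1, in1=1, in2=1): N0=1, N1=0, N2=0, N3=1, N4=0, N5=1, giving Y=1. Observed 0.
Test 1: faults giving observed 0 are {N4 stuck-at-1, N5 stuck-at-0}.
Test 2 (in0=1, in1=0, in2=0): fault-free N0=0, N1=1, N2=0, N3=1, N4=0, N5=1 → 1; observed 1. Eliminates N5 stuck-at-0.
Only N4 stuck-at-1 is consistent with every test.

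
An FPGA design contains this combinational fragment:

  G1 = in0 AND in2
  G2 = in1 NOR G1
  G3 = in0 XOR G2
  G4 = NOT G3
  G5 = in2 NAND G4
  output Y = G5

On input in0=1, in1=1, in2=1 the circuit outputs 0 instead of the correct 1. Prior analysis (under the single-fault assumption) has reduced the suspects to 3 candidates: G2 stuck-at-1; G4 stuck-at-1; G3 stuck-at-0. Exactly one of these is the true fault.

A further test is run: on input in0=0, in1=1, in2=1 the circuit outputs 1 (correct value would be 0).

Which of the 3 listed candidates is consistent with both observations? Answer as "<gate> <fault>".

G2 stuck-at-1

Evaluate each candidate on input in0=0, in1=1, in2=1:
  G2 stuck-at-1: G1=0, G2=1 [stuck-at-1], G3=1, G4=0, G5=1 → 1 — matches
  G4 stuck-at-1: G1=0, G2=0, G3=0, G4=1 [stuck-at-1], G5=0 → 0 — eliminated
  G3 stuck-at-0: G1=0, G2=0, G3=0 [stuck-at-0], G4=1, G5=0 → 0 — eliminated
Only G2 stuck-at-1 reproduces the observed 1.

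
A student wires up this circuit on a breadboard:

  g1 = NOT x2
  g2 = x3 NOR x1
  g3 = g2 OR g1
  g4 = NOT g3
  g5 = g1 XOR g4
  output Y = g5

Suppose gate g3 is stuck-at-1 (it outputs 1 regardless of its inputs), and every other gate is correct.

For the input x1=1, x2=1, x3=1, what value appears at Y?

Propagate with g3 forced: g1=0, g2=0, g3=1 [stuck-at-1], g4=0, g5=0.
So Y = 0. (Without the fault it would be 1.)

0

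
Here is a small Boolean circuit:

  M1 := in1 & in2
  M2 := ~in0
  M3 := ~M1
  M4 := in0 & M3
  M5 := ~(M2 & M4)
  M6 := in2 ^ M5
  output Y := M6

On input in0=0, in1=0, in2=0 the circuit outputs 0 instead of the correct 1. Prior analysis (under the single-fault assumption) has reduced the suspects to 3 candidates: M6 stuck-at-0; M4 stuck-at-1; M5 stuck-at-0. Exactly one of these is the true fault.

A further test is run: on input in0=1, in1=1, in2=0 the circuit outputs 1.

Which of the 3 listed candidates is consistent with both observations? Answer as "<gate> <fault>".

Evaluate each candidate on input in0=1, in1=1, in2=0:
  M6 stuck-at-0: M1=0, M2=0, M3=1, M4=1, M5=1, M6=0 [stuck-at-0] → 0 — eliminated
  M4 stuck-at-1: M1=0, M2=0, M3=1, M4=1 [stuck-at-1], M5=1, M6=1 → 1 — matches
  M5 stuck-at-0: M1=0, M2=0, M3=1, M4=1, M5=0 [stuck-at-0], M6=0 → 0 — eliminated
Only M4 stuck-at-1 reproduces the observed 1.

M4 stuck-at-1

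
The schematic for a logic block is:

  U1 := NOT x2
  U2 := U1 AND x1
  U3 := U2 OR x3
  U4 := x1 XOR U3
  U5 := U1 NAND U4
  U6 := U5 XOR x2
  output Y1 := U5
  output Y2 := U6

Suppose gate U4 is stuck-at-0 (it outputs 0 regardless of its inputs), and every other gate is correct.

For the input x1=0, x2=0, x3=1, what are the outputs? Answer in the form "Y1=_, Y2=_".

Propagate with U4 forced: U1=1, U2=0, U3=1, U4=0 [stuck-at-0], U5=1, U6=1.
So the outputs are Y1=1, Y2=1. (Without the fault they would be Y1=0, Y2=0.)

Y1=1, Y2=1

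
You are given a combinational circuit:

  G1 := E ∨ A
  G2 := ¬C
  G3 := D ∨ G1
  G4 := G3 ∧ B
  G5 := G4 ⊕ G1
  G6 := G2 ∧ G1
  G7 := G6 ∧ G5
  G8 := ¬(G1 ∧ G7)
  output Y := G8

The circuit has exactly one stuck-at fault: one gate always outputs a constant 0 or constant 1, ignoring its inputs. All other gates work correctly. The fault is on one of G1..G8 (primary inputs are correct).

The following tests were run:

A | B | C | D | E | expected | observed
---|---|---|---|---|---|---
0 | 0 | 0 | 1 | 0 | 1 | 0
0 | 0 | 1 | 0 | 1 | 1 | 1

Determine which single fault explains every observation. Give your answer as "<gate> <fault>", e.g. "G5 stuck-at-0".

G1 stuck-at-1

Fault-free values for test 1 (A=0, B=0, C=0, D=1, E=0): G1=0, G2=1, G3=1, G4=0, G5=0, G6=0, G7=0, G8=1, giving Y=1. Observed 0.
Test 1: faults giving observed 0 are {G1 stuck-at-1, G8 stuck-at-0}.
Test 2 (A=0, B=0, C=1, D=0, E=1): fault-free G1=1, G2=0, G3=1, G4=0, G5=1, G6=0, G7=0, G8=1 → 1; observed 1. Eliminates G8 stuck-at-0.
Only G1 stuck-at-1 is consistent with every test.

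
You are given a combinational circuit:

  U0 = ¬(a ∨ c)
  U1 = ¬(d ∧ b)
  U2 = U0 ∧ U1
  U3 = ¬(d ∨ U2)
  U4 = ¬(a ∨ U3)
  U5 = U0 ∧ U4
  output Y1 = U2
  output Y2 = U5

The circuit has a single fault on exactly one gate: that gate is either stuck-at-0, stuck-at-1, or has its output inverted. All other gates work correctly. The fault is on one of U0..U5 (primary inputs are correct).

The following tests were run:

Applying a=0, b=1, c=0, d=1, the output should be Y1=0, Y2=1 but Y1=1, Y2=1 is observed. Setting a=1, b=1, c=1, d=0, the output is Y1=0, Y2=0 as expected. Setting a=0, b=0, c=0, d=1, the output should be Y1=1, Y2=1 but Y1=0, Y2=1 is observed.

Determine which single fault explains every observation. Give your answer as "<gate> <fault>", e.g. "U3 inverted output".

Fault-free values for test 1 (a=0, b=1, c=0, d=1): U0=1, U1=0, U2=0, U3=0, U4=1, U5=1, giving Y1=0, Y2=1. Observed Y1=1, Y2=1.
Test 1: faults giving observed Y1=1, Y2=1 are {U1 stuck-at-1, U1 inverted output, U2 stuck-at-1, U2 inverted output}.
Test 2 (a=1, b=1, c=1, d=0): fault-free U0=0, U1=1, U2=0, U3=1, U4=0, U5=0 → Y1=0, Y2=0; observed Y1=0, Y2=0. Eliminates U2 stuck-at-1, U2 inverted output.
Test 3 (a=0, b=0, c=0, d=1): fault-free U0=1, U1=1, U2=1, U3=0, U4=1, U5=1 → Y1=1, Y2=1; observed Y1=0, Y2=1. Eliminates U1 stuck-at-1.
Only U1 inverted output is consistent with every test.

U1 inverted output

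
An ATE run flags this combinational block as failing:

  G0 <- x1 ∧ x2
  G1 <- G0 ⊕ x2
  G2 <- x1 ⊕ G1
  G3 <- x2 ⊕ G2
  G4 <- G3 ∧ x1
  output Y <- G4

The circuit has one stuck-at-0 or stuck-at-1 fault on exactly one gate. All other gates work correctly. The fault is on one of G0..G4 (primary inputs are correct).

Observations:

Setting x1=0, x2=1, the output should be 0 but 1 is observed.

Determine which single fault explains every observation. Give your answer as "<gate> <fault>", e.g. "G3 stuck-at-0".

G4 stuck-at-1

Fault-free values for test 1 (x1=0, x2=1): G0=0, G1=1, G2=1, G3=0, G4=0, giving Y=0. Observed 1.
Test 1: faults giving observed 1 are {G4 stuck-at-1}.
Only G4 stuck-at-1 is consistent with every test.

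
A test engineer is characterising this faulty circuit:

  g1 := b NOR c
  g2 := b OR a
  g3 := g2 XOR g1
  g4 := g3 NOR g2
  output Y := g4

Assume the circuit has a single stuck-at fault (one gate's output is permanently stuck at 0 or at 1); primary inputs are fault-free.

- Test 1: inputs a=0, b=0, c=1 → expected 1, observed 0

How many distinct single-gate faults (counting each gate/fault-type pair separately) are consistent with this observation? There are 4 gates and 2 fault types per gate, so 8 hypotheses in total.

4

Fault-free: g1=0, g2=0, g3=0, g4=1 → 1. Observed 0.
  g1 stuck-at-0: output 1 ✗
  g1 stuck-at-1: output 0 ✓
  g2 stuck-at-0: output 1 ✗
  g2 stuck-at-1: output 0 ✓
  g3 stuck-at-0: output 1 ✗
  g3 stuck-at-1: output 0 ✓
  g4 stuck-at-0: output 0 ✓
  g4 stuck-at-1: output 1 ✗
Consistent faults: {g1 stuck-at-1, g2 stuck-at-1, g3 stuck-at-1, g4 stuck-at-0} — 4 in all.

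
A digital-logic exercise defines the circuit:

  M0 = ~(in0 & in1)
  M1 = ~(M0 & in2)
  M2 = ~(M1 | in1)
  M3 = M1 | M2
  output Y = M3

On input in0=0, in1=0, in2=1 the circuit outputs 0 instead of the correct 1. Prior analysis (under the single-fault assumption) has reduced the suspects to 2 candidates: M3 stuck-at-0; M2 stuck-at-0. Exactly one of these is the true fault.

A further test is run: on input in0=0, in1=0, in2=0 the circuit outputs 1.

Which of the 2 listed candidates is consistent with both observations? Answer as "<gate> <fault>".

Evaluate each candidate on input in0=0, in1=0, in2=0:
  M3 stuck-at-0: M0=1, M1=1, M2=0, M3=0 [stuck-at-0] → 0 — eliminated
  M2 stuck-at-0: M0=1, M1=1, M2=0 [stuck-at-0], M3=1 → 1 — matches
Only M2 stuck-at-0 reproduces the observed 1.

M2 stuck-at-0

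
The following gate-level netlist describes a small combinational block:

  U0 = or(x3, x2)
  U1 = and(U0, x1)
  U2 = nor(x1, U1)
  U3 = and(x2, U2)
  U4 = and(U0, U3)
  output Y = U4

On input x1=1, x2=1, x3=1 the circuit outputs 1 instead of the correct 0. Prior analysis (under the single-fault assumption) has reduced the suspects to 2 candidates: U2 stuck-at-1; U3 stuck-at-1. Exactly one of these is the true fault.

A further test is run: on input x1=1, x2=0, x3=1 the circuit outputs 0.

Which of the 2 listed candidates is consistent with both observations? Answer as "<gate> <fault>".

Evaluate each candidate on input x1=1, x2=0, x3=1:
  U2 stuck-at-1: U0=1, U1=1, U2=1 [stuck-at-1], U3=0, U4=0 → 0 — matches
  U3 stuck-at-1: U0=1, U1=1, U2=0, U3=1 [stuck-at-1], U4=1 → 1 — eliminated
Only U2 stuck-at-1 reproduces the observed 0.

U2 stuck-at-1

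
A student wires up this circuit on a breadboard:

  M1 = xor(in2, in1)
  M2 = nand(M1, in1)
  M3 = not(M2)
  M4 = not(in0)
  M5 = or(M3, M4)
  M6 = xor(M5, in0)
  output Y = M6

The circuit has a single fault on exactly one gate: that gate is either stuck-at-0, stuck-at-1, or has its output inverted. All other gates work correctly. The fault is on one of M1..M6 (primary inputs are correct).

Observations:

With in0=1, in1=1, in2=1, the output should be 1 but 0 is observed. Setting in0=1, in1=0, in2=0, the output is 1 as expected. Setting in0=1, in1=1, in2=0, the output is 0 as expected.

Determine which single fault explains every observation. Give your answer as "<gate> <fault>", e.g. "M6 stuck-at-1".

Fault-free values for test 1 (in0=1, in1=1, in2=1): M1=0, M2=1, M3=0, M4=0, M5=0, M6=1, giving Y=1. Observed 0.
Test 1: faults giving observed 0 are {M1 stuck-at-1, M1 inverted output, M2 stuck-at-0, M2 inverted output, M3 stuck-at-1, M3 inverted output, M4 stuck-at-1, M4 inverted output, M5 stuck-at-1, M5 inverted output, M6 stuck-at-0, M6 inverted output}.
Test 2 (in0=1, in1=0, in2=0): fault-free M1=0, M2=1, M3=0, M4=0, M5=0, M6=1 → 1; observed 1. Eliminates M2 stuck-at-0, M2 inverted output, M3 stuck-at-1, M3 inverted output, M4 stuck-at-1, M4 inverted output, M5 stuck-at-1, M5 inverted output, M6 stuck-at-0, M6 inverted output.
Test 3 (in0=1, in1=1, in2=0): fault-free M1=1, M2=0, M3=1, M4=0, M5=1, M6=0 → 0; observed 0. Eliminates M1 inverted output.
Only M1 stuck-at-1 is consistent with every test.

M1 stuck-at-1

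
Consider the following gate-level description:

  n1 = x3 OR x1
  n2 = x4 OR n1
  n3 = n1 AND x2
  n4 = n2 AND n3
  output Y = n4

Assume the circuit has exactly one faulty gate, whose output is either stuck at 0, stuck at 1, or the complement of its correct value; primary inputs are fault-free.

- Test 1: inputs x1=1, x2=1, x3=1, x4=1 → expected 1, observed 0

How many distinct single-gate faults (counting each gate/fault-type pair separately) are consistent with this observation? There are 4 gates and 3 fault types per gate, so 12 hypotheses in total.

Fault-free: n1=1, n2=1, n3=1, n4=1 → 1. Observed 0.
  n1 stuck-at-0: output 0 ✓
  n1 stuck-at-1: output 1 ✗
  n1 inverted output: output 0 ✓
  n2 stuck-at-0: output 0 ✓
  n2 stuck-at-1: output 1 ✗
  n2 inverted output: output 0 ✓
  n3 stuck-at-0: output 0 ✓
  n3 stuck-at-1: output 1 ✗
  n3 inverted output: output 0 ✓
  n4 stuck-at-0: output 0 ✓
  n4 stuck-at-1: output 1 ✗
  n4 inverted output: output 0 ✓
Consistent faults: {n1 stuck-at-0, n1 inverted output, n2 stuck-at-0, n2 inverted output, n3 stuck-at-0, n3 inverted output, n4 stuck-at-0, n4 inverted output} — 8 in all.

8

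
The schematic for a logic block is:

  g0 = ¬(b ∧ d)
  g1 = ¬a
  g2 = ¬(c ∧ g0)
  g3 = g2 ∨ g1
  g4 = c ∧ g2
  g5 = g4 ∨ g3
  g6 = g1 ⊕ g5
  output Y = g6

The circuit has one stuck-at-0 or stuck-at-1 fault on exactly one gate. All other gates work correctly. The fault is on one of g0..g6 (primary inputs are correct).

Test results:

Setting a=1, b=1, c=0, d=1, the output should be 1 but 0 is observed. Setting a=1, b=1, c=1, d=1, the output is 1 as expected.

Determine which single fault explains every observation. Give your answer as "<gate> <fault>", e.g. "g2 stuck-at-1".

Fault-free values for test 1 (a=1, b=1, c=0, d=1): g0=0, g1=0, g2=1, g3=1, g4=0, g5=1, g6=1, giving Y=1. Observed 0.
Test 1: faults giving observed 0 are {g1 stuck-at-1, g2 stuck-at-0, g3 stuck-at-0, g5 stuck-at-0, g6 stuck-at-0}.
Test 2 (a=1, b=1, c=1, d=1): fault-free g0=0, g1=0, g2=1, g3=1, g4=1, g5=1, g6=1 → 1; observed 1. Eliminates g1 stuck-at-1, g2 stuck-at-0, g5 stuck-at-0, g6 stuck-at-0.
Only g3 stuck-at-0 is consistent with every test.

g3 stuck-at-0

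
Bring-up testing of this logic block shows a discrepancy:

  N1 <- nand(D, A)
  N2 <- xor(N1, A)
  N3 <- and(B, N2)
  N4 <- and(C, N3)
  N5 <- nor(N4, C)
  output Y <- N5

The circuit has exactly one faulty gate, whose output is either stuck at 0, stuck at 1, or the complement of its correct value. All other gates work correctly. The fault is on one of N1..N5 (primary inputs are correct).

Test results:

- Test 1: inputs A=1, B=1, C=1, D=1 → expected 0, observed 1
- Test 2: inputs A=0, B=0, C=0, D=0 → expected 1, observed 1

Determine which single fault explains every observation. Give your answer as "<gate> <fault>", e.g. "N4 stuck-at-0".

Fault-free values for test 1 (A=1, B=1, C=1, D=1): N1=0, N2=1, N3=1, N4=1, N5=0, giving Y=0. Observed 1.
Test 1: faults giving observed 1 are {N5 stuck-at-1, N5 inverted output}.
Test 2 (A=0, B=0, C=0, D=0): fault-free N1=1, N2=1, N3=0, N4=0, N5=1 → 1; observed 1. Eliminates N5 inverted output.
Only N5 stuck-at-1 is consistent with every test.

N5 stuck-at-1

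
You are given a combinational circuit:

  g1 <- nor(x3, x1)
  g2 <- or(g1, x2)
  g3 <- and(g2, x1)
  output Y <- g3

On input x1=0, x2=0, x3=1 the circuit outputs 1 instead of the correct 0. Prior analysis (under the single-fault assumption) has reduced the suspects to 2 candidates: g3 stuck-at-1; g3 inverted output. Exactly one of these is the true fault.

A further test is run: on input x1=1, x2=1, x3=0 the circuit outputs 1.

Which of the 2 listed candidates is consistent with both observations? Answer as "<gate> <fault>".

g3 stuck-at-1

Evaluate each candidate on input x1=1, x2=1, x3=0:
  g3 stuck-at-1: g1=0, g2=1, g3=1 [stuck-at-1] → 1 — matches
  g3 inverted output: g1=0, g2=1, g3=0 [inverted output] → 0 — eliminated
Only g3 stuck-at-1 reproduces the observed 1.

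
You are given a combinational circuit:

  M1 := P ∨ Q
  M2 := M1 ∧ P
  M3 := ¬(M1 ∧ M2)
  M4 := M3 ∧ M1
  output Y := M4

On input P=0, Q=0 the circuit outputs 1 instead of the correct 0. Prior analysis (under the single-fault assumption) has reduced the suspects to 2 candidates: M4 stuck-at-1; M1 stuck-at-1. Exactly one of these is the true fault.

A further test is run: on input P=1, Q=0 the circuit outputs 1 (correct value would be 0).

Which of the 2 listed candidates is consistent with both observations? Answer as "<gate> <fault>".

Evaluate each candidate on input P=1, Q=0:
  M4 stuck-at-1: M1=1, M2=1, M3=0, M4=1 [stuck-at-1] → 1 — matches
  M1 stuck-at-1: M1=1 [stuck-at-1], M2=1, M3=0, M4=0 → 0 — eliminated
Only M4 stuck-at-1 reproduces the observed 1.

M4 stuck-at-1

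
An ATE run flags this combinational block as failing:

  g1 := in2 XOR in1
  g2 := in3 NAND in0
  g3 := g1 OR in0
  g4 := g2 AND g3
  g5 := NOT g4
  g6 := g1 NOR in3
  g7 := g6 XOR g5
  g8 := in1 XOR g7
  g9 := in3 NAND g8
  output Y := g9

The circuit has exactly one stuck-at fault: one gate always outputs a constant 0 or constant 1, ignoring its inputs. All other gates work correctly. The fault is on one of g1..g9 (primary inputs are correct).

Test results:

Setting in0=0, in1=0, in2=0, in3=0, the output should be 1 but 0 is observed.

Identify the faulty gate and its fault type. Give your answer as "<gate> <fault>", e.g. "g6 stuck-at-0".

g9 stuck-at-0

Fault-free values for test 1 (in0=0, in1=0, in2=0, in3=0): g1=0, g2=1, g3=0, g4=0, g5=1, g6=1, g7=0, g8=0, g9=1, giving Y=1. Observed 0.
Test 1: faults giving observed 0 are {g9 stuck-at-0}.
Only g9 stuck-at-0 is consistent with every test.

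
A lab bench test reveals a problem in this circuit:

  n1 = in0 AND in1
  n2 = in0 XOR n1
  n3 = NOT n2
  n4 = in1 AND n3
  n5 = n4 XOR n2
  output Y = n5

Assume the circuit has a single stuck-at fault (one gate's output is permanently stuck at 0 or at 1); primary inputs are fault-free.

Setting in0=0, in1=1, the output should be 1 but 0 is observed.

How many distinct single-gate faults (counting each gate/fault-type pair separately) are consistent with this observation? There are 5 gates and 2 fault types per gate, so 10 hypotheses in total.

Fault-free: n1=0, n2=0, n3=1, n4=1, n5=1 → 1. Observed 0.
  n1 stuck-at-0: output 1 ✗
  n1 stuck-at-1: output 1 ✗
  n2 stuck-at-0: output 1 ✗
  n2 stuck-at-1: output 1 ✗
  n3 stuck-at-0: output 0 ✓
  n3 stuck-at-1: output 1 ✗
  n4 stuck-at-0: output 0 ✓
  n4 stuck-at-1: output 1 ✗
  n5 stuck-at-0: output 0 ✓
  n5 stuck-at-1: output 1 ✗
Consistent faults: {n3 stuck-at-0, n4 stuck-at-0, n5 stuck-at-0} — 3 in all.

3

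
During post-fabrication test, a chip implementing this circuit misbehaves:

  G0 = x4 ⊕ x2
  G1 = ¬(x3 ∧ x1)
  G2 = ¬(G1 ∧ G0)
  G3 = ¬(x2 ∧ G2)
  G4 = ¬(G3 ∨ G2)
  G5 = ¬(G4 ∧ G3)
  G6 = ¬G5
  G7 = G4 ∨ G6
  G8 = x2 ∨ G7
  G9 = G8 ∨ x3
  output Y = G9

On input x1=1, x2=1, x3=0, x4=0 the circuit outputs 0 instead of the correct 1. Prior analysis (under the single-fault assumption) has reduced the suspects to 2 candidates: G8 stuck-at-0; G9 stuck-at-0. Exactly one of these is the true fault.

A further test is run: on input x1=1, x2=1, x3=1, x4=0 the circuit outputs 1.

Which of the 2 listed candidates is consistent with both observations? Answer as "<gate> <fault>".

Evaluate each candidate on input x1=1, x2=1, x3=1, x4=0:
  G8 stuck-at-0: G0=1, G1=0, G2=1, G3=0, G4=0, G5=1, G6=0, G7=0, G8=0 [stuck-at-0], G9=1 → 1 — matches
  G9 stuck-at-0: G0=1, G1=0, G2=1, G3=0, G4=0, G5=1, G6=0, G7=0, G8=1, G9=0 [stuck-at-0] → 0 — eliminated
Only G8 stuck-at-0 reproduces the observed 1.

G8 stuck-at-0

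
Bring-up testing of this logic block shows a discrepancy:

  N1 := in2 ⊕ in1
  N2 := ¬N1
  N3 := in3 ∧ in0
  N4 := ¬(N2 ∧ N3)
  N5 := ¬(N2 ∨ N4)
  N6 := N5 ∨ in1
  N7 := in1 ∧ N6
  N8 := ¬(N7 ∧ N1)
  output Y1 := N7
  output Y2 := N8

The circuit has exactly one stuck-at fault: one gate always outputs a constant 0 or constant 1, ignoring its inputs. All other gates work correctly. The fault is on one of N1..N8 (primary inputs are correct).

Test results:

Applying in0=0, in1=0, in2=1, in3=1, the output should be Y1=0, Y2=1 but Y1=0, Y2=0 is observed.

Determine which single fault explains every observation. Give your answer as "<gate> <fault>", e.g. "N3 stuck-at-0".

N8 stuck-at-0

Fault-free values for test 1 (in0=0, in1=0, in2=1, in3=1): N1=1, N2=0, N3=0, N4=1, N5=0, N6=0, N7=0, N8=1, giving Y1=0, Y2=1. Observed Y1=0, Y2=0.
Test 1: faults giving observed Y1=0, Y2=0 are {N8 stuck-at-0}.
Only N8 stuck-at-0 is consistent with every test.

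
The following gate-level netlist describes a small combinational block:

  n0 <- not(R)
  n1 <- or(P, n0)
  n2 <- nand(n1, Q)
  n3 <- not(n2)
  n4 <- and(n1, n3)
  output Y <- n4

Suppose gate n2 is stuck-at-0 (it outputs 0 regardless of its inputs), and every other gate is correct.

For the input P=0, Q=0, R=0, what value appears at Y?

1

Propagate with n2 forced: n0=1, n1=1, n2=0 [stuck-at-0], n3=1, n4=1.
So Y = 1. (Without the fault it would be 0.)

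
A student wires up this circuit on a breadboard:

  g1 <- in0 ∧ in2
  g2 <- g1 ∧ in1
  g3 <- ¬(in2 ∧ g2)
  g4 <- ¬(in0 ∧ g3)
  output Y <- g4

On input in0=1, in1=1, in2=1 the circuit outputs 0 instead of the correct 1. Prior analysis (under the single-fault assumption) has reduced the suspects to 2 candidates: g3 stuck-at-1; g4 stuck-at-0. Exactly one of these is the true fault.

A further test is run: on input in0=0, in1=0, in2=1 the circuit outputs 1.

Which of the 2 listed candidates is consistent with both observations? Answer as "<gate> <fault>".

g3 stuck-at-1

Evaluate each candidate on input in0=0, in1=0, in2=1:
  g3 stuck-at-1: g1=0, g2=0, g3=1 [stuck-at-1], g4=1 → 1 — matches
  g4 stuck-at-0: g1=0, g2=0, g3=1, g4=0 [stuck-at-0] → 0 — eliminated
Only g3 stuck-at-1 reproduces the observed 1.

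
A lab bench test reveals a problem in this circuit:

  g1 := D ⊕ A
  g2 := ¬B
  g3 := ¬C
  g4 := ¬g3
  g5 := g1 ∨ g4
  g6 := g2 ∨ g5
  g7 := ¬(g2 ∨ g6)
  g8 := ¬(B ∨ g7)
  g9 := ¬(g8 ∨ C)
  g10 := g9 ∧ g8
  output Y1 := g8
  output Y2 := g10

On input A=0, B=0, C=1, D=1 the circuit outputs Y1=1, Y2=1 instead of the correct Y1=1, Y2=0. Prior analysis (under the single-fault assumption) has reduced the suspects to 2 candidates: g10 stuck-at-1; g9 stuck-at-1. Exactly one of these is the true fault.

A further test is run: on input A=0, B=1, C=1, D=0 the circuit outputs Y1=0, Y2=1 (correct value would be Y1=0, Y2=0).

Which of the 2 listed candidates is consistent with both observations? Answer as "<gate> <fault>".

g10 stuck-at-1

Evaluate each candidate on input A=0, B=1, C=1, D=0:
  g10 stuck-at-1: g1=0, g2=0, g3=0, g4=1, g5=1, g6=1, g7=0, g8=0, g9=0, g10=1 [stuck-at-1] → Y1=0, Y2=1 — matches
  g9 stuck-at-1: g1=0, g2=0, g3=0, g4=1, g5=1, g6=1, g7=0, g8=0, g9=1 [stuck-at-1], g10=0 → Y1=0, Y2=0 — eliminated
Only g10 stuck-at-1 reproduces the observed Y1=0, Y2=1.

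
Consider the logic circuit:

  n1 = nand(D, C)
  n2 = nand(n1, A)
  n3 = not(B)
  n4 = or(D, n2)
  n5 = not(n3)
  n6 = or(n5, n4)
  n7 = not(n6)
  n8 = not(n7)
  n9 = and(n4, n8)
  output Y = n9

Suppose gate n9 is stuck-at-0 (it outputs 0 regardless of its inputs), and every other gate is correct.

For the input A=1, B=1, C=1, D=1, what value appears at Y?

0

Propagate with n9 forced: n1=0, n2=1, n3=0, n4=1, n5=1, n6=1, n7=0, n8=1, n9=0 [stuck-at-0].
So Y = 0. (Without the fault it would be 1.)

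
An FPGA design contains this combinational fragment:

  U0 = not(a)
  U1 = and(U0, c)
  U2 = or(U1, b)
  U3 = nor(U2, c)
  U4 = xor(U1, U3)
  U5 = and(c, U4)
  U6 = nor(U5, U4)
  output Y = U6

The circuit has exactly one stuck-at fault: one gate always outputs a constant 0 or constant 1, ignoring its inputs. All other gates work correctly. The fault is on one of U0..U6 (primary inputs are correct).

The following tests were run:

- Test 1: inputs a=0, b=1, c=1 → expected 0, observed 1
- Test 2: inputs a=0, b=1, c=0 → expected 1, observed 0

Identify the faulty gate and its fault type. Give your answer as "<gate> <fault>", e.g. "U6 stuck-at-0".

Fault-free values for test 1 (a=0, b=1, c=1): U0=1, U1=1, U2=1, U3=0, U4=1, U5=1, U6=0, giving Y=0. Observed 1.
Test 1: faults giving observed 1 are {U0 stuck-at-0, U1 stuck-at-0, U3 stuck-at-1, U4 stuck-at-0, U6 stuck-at-1}.
Test 2 (a=0, b=1, c=0): fault-free U0=1, U1=0, U2=1, U3=0, U4=0, U5=0, U6=1 → 1; observed 0. Eliminates U0 stuck-at-0, U1 stuck-at-0, U4 stuck-at-0, U6 stuck-at-1.
Only U3 stuck-at-1 is consistent with every test.

U3 stuck-at-1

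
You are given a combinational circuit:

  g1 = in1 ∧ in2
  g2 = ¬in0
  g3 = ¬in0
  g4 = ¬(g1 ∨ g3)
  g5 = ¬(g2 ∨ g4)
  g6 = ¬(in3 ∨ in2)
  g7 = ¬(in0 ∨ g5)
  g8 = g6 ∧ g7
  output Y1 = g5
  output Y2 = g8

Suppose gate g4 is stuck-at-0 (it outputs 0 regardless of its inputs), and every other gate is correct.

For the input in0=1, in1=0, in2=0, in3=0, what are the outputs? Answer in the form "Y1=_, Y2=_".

Y1=1, Y2=0

Propagate with g4 forced: g1=0, g2=0, g3=0, g4=0 [stuck-at-0], g5=1, g6=1, g7=0, g8=0.
So the outputs are Y1=1, Y2=0. (Without the fault they would be Y1=0, Y2=0.)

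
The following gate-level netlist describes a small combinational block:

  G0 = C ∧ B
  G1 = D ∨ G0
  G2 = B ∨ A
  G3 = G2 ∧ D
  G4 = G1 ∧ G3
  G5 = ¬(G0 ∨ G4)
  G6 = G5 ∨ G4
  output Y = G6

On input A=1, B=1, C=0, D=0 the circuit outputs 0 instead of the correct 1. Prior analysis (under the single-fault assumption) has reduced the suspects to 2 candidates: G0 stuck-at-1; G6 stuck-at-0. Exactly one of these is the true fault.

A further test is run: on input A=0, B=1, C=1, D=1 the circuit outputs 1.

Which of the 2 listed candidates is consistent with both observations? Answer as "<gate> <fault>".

Evaluate each candidate on input A=0, B=1, C=1, D=1:
  G0 stuck-at-1: G0=1 [stuck-at-1], G1=1, G2=1, G3=1, G4=1, G5=0, G6=1 → 1 — matches
  G6 stuck-at-0: G0=1, G1=1, G2=1, G3=1, G4=1, G5=0, G6=0 [stuck-at-0] → 0 — eliminated
Only G0 stuck-at-1 reproduces the observed 1.

G0 stuck-at-1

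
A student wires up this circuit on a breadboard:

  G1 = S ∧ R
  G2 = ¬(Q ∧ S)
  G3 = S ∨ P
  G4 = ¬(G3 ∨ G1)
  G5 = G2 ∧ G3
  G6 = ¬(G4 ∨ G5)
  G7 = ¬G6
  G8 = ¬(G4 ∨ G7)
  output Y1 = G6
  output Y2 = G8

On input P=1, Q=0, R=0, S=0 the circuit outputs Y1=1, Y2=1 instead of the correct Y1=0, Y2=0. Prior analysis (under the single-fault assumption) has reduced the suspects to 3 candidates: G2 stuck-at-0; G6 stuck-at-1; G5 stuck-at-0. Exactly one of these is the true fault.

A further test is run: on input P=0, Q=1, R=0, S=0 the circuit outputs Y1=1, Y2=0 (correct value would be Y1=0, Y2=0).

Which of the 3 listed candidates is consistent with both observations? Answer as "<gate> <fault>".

G6 stuck-at-1

Evaluate each candidate on input P=0, Q=1, R=0, S=0:
  G2 stuck-at-0: G1=0, G2=0 [stuck-at-0], G3=0, G4=1, G5=0, G6=0, G7=1, G8=0 → Y1=0, Y2=0 — eliminated
  G6 stuck-at-1: G1=0, G2=1, G3=0, G4=1, G5=0, G6=1 [stuck-at-1], G7=0, G8=0 → Y1=1, Y2=0 — matches
  G5 stuck-at-0: G1=0, G2=1, G3=0, G4=1, G5=0 [stuck-at-0], G6=0, G7=1, G8=0 → Y1=0, Y2=0 — eliminated
Only G6 stuck-at-1 reproduces the observed Y1=1, Y2=0.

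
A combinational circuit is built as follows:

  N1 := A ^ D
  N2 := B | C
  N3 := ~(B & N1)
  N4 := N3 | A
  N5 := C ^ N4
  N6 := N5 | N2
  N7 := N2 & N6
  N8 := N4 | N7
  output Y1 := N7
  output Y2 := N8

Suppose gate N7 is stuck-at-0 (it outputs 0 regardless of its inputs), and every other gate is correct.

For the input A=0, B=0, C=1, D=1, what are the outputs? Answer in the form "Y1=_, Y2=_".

Propagate with N7 forced: N1=1, N2=1, N3=1, N4=1, N5=0, N6=1, N7=0 [stuck-at-0], N8=1.
So the outputs are Y1=0, Y2=1. (Without the fault they would be Y1=1, Y2=1.)

Y1=0, Y2=1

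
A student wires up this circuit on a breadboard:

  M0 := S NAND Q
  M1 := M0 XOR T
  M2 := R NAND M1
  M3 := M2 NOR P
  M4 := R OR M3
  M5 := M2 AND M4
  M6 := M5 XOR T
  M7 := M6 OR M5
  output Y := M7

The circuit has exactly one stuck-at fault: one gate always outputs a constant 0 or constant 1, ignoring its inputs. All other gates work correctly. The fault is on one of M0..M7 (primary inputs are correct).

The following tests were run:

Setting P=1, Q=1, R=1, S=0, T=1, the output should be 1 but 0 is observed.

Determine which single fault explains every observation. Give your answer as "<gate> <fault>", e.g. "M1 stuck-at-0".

Fault-free values for test 1 (P=1, Q=1, R=1, S=0, T=1): M0=1, M1=0, M2=1, M3=0, M4=1, M5=1, M6=0, M7=1, giving Y=1. Observed 0.
Test 1: faults giving observed 0 are {M7 stuck-at-0}.
Only M7 stuck-at-0 is consistent with every test.

M7 stuck-at-0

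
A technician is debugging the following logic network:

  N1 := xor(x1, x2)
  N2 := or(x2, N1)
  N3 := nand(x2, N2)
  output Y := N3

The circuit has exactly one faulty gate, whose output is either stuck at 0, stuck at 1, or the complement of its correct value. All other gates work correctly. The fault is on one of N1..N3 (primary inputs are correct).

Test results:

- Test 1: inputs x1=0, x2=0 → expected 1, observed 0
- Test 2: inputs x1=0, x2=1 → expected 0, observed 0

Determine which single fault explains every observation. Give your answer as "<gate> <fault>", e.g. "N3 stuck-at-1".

Fault-free values for test 1 (x1=0, x2=0): N1=0, N2=0, N3=1, giving Y=1. Observed 0.
Test 1: faults giving observed 0 are {N3 stuck-at-0, N3 inverted output}.
Test 2 (x1=0, x2=1): fault-free N1=1, N2=1, N3=0 → 0; observed 0. Eliminates N3 inverted output.
Only N3 stuck-at-0 is consistent with every test.

N3 stuck-at-0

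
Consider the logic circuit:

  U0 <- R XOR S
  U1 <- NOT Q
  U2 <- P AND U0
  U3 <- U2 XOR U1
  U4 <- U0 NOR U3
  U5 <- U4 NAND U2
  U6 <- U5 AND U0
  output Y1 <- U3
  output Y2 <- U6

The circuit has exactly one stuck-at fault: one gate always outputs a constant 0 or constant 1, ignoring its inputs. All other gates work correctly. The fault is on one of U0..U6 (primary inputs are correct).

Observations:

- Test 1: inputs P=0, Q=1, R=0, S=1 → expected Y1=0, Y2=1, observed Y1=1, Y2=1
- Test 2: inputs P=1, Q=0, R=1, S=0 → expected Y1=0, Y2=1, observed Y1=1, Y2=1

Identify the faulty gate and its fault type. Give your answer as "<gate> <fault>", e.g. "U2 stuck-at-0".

Fault-free values for test 1 (P=0, Q=1, R=0, S=1): U0=1, U1=0, U2=0, U3=0, U4=0, U5=1, U6=1, giving Y1=0, Y2=1. Observed Y1=1, Y2=1.
Test 1: faults giving observed Y1=1, Y2=1 are {U1 stuck-at-1, U2 stuck-at-1, U3 stuck-at-1}.
Test 2 (P=1, Q=0, R=1, S=0): fault-free U0=1, U1=1, U2=1, U3=0, U4=0, U5=1, U6=1 → Y1=0, Y2=1; observed Y1=1, Y2=1. Eliminates U1 stuck-at-1, U2 stuck-at-1.
Only U3 stuck-at-1 is consistent with every test.

U3 stuck-at-1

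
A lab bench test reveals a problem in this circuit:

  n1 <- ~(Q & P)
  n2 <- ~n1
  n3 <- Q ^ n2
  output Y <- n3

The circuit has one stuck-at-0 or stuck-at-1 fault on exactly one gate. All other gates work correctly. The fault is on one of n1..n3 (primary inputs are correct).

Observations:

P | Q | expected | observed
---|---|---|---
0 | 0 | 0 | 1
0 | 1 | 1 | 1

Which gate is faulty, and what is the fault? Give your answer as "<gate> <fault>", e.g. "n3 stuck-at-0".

n3 stuck-at-1

Fault-free values for test 1 (P=0, Q=0): n1=1, n2=0, n3=0, giving Y=0. Observed 1.
Test 1: faults giving observed 1 are {n1 stuck-at-0, n2 stuck-at-1, n3 stuck-at-1}.
Test 2 (P=0, Q=1): fault-free n1=1, n2=0, n3=1 → 1; observed 1. Eliminates n1 stuck-at-0, n2 stuck-at-1.
Only n3 stuck-at-1 is consistent with every test.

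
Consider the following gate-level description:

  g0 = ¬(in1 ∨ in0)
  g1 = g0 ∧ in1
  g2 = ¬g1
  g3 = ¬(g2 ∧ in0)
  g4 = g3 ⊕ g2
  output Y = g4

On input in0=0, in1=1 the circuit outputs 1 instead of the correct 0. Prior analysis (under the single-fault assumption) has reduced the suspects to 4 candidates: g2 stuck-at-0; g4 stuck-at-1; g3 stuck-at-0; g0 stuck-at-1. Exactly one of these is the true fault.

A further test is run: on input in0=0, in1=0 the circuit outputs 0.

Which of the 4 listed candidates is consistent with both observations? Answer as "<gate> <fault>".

Evaluate each candidate on input in0=0, in1=0:
  g2 stuck-at-0: g0=1, g1=0, g2=0 [stuck-at-0], g3=1, g4=1 → 1 — eliminated
  g4 stuck-at-1: g0=1, g1=0, g2=1, g3=1, g4=1 [stuck-at-1] → 1 — eliminated
  g3 stuck-at-0: g0=1, g1=0, g2=1, g3=0 [stuck-at-0], g4=1 → 1 — eliminated
  g0 stuck-at-1: g0=1 [stuck-at-1], g1=0, g2=1, g3=1, g4=0 → 0 — matches
Only g0 stuck-at-1 reproduces the observed 0.

g0 stuck-at-1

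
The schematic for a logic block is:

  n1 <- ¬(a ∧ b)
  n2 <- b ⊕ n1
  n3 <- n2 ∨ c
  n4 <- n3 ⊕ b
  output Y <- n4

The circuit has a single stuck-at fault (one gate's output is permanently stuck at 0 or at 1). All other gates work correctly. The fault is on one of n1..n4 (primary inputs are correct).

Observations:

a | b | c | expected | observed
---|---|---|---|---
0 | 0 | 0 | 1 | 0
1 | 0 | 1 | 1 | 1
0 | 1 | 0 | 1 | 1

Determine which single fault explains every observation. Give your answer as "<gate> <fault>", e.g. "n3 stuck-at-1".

n2 stuck-at-0

Fault-free values for test 1 (a=0, b=0, c=0): n1=1, n2=1, n3=1, n4=1, giving Y=1. Observed 0.
Test 1: faults giving observed 0 are {n1 stuck-at-0, n2 stuck-at-0, n3 stuck-at-0, n4 stuck-at-0}.
Test 2 (a=1, b=0, c=1): fault-free n1=1, n2=1, n3=1, n4=1 → 1; observed 1. Eliminates n3 stuck-at-0, n4 stuck-at-0.
Test 3 (a=0, b=1, c=0): fault-free n1=1, n2=0, n3=0, n4=1 → 1; observed 1. Eliminates n1 stuck-at-0.
Only n2 stuck-at-0 is consistent with every test.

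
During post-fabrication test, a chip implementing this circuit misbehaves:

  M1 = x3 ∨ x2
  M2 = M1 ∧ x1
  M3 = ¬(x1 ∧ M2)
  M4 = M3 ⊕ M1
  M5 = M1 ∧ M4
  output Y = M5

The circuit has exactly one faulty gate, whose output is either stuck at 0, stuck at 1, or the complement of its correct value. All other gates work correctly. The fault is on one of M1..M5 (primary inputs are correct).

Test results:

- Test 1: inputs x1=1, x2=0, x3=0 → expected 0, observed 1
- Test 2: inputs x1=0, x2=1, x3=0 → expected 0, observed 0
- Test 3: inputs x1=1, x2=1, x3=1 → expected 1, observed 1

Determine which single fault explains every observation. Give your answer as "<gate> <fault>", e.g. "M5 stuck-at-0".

M1 stuck-at-1

Fault-free values for test 1 (x1=1, x2=0, x3=0): M1=0, M2=0, M3=1, M4=1, M5=0, giving Y=0. Observed 1.
Test 1: faults giving observed 1 are {M1 stuck-at-1, M1 inverted output, M5 stuck-at-1, M5 inverted output}.
Test 2 (x1=0, x2=1, x3=0): fault-free M1=1, M2=0, M3=1, M4=0, M5=0 → 0; observed 0. Eliminates M5 stuck-at-1, M5 inverted output.
Test 3 (x1=1, x2=1, x3=1): fault-free M1=1, M2=1, M3=0, M4=1, M5=1 → 1; observed 1. Eliminates M1 inverted output.
Only M1 stuck-at-1 is consistent with every test.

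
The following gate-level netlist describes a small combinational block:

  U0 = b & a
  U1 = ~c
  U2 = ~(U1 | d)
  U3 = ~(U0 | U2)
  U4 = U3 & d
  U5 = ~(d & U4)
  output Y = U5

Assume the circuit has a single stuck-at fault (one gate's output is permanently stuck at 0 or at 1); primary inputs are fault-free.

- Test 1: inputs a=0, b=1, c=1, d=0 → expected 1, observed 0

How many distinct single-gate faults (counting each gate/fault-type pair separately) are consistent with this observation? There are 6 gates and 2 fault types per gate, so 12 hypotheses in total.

1

Fault-free: U0=0, U1=0, U2=1, U3=0, U4=0, U5=1 → 1. Observed 0.
  U0 stuck-at-0: output 1 ✗
  U0 stuck-at-1: output 1 ✗
  U1 stuck-at-0: output 1 ✗
  U1 stuck-at-1: output 1 ✗
  U2 stuck-at-0: output 1 ✗
  U2 stuck-at-1: output 1 ✗
  U3 stuck-at-0: output 1 ✗
  U3 stuck-at-1: output 1 ✗
  U4 stuck-at-0: output 1 ✗
  U4 stuck-at-1: output 1 ✗
  U5 stuck-at-0: output 0 ✓
  U5 stuck-at-1: output 1 ✗
Consistent faults: {U5 stuck-at-0} — 1 in all.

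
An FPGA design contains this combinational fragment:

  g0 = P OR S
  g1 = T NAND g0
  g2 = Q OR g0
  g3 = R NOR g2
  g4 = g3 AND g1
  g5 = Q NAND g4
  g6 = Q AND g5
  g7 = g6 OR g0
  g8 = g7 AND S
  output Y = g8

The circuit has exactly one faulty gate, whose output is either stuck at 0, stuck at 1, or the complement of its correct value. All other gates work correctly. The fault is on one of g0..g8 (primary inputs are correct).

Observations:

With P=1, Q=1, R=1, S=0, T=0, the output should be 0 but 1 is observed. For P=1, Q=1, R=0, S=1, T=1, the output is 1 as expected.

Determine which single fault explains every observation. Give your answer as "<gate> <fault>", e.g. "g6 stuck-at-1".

Fault-free values for test 1 (P=1, Q=1, R=1, S=0, T=0): g0=1, g1=1, g2=1, g3=0, g4=0, g5=1, g6=1, g7=1, g8=0, giving Y=0. Observed 1.
Test 1: faults giving observed 1 are {g8 stuck-at-1, g8 inverted output}.
Test 2 (P=1, Q=1, R=0, S=1, T=1): fault-free g0=1, g1=0, g2=1, g3=0, g4=0, g5=1, g6=1, g7=1, g8=1 → 1; observed 1. Eliminates g8 inverted output.
Only g8 stuck-at-1 is consistent with every test.

g8 stuck-at-1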